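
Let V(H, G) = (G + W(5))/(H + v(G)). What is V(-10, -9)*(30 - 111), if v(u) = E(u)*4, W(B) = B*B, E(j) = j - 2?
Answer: 24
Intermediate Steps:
E(j) = -2 + j
W(B) = B**2
v(u) = -8 + 4*u (v(u) = (-2 + u)*4 = -8 + 4*u)
V(H, G) = (25 + G)/(-8 + H + 4*G) (V(H, G) = (G + 5**2)/(H + (-8 + 4*G)) = (G + 25)/(-8 + H + 4*G) = (25 + G)/(-8 + H + 4*G))
V(-10, -9)*(30 - 111) = ((25 - 9)/(-8 - 10 + 4*(-9)))*(30 - 111) = (16/(-8 - 10 - 36))*(-81) = (16/(-54))*(-81) = -1/54*16*(-81) = -8/27*(-81) = 24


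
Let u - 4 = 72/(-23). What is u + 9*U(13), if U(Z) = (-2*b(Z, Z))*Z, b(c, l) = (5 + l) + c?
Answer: -166822/23 ≈ -7253.1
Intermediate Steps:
b(c, l) = 5 + c + l
u = 20/23 (u = 4 + 72/(-23) = 4 + 72*(-1/23) = 4 - 72/23 = 20/23 ≈ 0.86957)
U(Z) = Z*(-10 - 4*Z) (U(Z) = (-2*(5 + Z + Z))*Z = (-2*(5 + 2*Z))*Z = (-10 - 4*Z)*Z = Z*(-10 - 4*Z))
u + 9*U(13) = 20/23 + 9*(-2*13*(5 + 2*13)) = 20/23 + 9*(-2*13*(5 + 26)) = 20/23 + 9*(-2*13*31) = 20/23 + 9*(-806) = 20/23 - 7254 = -166822/23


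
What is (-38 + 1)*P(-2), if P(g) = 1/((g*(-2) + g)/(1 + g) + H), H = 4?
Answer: -37/2 ≈ -18.500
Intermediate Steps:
P(g) = 1/(4 - g/(1 + g)) (P(g) = 1/((g*(-2) + g)/(1 + g) + 4) = 1/((-2*g + g)/(1 + g) + 4) = 1/((-g)/(1 + g) + 4) = 1/(-g/(1 + g) + 4) = 1/(4 - g/(1 + g)))
(-38 + 1)*P(-2) = (-38 + 1)*((1 - 2)/(4 + 3*(-2))) = -37*(-1)/(4 - 6) = -37*(-1)/(-2) = -(-37)*(-1)/2 = -37*½ = -37/2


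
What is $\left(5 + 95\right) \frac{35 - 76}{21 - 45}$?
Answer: $\frac{1025}{6} \approx 170.83$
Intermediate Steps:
$\left(5 + 95\right) \frac{35 - 76}{21 - 45} = 100 \left(- \frac{41}{-24}\right) = 100 \left(\left(-41\right) \left(- \frac{1}{24}\right)\right) = 100 \cdot \frac{41}{24} = \frac{1025}{6}$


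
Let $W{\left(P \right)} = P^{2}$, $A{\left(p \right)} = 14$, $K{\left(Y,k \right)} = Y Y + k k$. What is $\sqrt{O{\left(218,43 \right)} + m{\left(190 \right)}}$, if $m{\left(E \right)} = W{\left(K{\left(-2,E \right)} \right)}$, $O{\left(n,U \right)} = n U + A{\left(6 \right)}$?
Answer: $2 \sqrt{325877051} \approx 36104.0$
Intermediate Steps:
$K{\left(Y,k \right)} = Y^{2} + k^{2}$
$O{\left(n,U \right)} = 14 + U n$ ($O{\left(n,U \right)} = n U + 14 = U n + 14 = 14 + U n$)
$m{\left(E \right)} = \left(4 + E^{2}\right)^{2}$ ($m{\left(E \right)} = \left(\left(-2\right)^{2} + E^{2}\right)^{2} = \left(4 + E^{2}\right)^{2}$)
$\sqrt{O{\left(218,43 \right)} + m{\left(190 \right)}} = \sqrt{\left(14 + 43 \cdot 218\right) + \left(4 + 190^{2}\right)^{2}} = \sqrt{\left(14 + 9374\right) + \left(4 + 36100\right)^{2}} = \sqrt{9388 + 36104^{2}} = \sqrt{9388 + 1303498816} = \sqrt{1303508204} = 2 \sqrt{325877051}$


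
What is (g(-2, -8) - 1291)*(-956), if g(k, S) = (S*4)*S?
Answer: 989460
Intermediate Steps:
g(k, S) = 4*S² (g(k, S) = (4*S)*S = 4*S²)
(g(-2, -8) - 1291)*(-956) = (4*(-8)² - 1291)*(-956) = (4*64 - 1291)*(-956) = (256 - 1291)*(-956) = -1035*(-956) = 989460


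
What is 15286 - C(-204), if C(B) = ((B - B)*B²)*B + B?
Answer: 15490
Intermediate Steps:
C(B) = B (C(B) = (0*B²)*B + B = 0*B + B = 0 + B = B)
15286 - C(-204) = 15286 - 1*(-204) = 15286 + 204 = 15490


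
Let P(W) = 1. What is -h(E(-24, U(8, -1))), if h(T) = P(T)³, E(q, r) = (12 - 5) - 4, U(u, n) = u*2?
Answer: -1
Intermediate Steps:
U(u, n) = 2*u
E(q, r) = 3 (E(q, r) = 7 - 4 = 3)
h(T) = 1 (h(T) = 1³ = 1)
-h(E(-24, U(8, -1))) = -1*1 = -1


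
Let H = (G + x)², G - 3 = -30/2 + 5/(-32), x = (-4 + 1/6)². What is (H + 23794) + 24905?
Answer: 4039824217/82944 ≈ 48705.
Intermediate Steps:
x = 529/36 (x = (-4 + ⅙)² = (-23/6)² = 529/36 ≈ 14.694)
G = -389/32 (G = 3 + (-30/2 + 5/(-32)) = 3 + (-30*½ + 5*(-1/32)) = 3 + (-15 - 5/32) = 3 - 485/32 = -389/32 ≈ -12.156)
H = 534361/82944 (H = (-389/32 + 529/36)² = (731/288)² = 534361/82944 ≈ 6.4424)
(H + 23794) + 24905 = (534361/82944 + 23794) + 24905 = 1974103897/82944 + 24905 = 4039824217/82944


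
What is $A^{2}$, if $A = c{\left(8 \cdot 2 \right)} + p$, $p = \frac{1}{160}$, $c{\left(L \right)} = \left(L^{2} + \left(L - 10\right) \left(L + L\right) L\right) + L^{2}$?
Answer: $\frac{328834580481}{25600} \approx 1.2845 \cdot 10^{7}$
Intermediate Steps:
$c{\left(L \right)} = 2 L^{2} + 2 L^{2} \left(-10 + L\right)$ ($c{\left(L \right)} = \left(L^{2} + \left(-10 + L\right) 2 L L\right) + L^{2} = \left(L^{2} + 2 L \left(-10 + L\right) L\right) + L^{2} = \left(L^{2} + 2 L^{2} \left(-10 + L\right)\right) + L^{2} = 2 L^{2} + 2 L^{2} \left(-10 + L\right)$)
$p = \frac{1}{160} \approx 0.00625$
$A = \frac{573441}{160}$ ($A = 2 \left(8 \cdot 2\right)^{2} \left(-9 + 8 \cdot 2\right) + \frac{1}{160} = 2 \cdot 16^{2} \left(-9 + 16\right) + \frac{1}{160} = 2 \cdot 256 \cdot 7 + \frac{1}{160} = 3584 + \frac{1}{160} = \frac{573441}{160} \approx 3584.0$)
$A^{2} = \left(\frac{573441}{160}\right)^{2} = \frac{328834580481}{25600}$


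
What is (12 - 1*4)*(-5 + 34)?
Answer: 232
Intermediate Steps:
(12 - 1*4)*(-5 + 34) = (12 - 4)*29 = 8*29 = 232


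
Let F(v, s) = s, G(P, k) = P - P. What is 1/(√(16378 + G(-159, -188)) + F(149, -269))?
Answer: -269/55983 - √16378/55983 ≈ -0.0070910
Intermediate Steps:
G(P, k) = 0
1/(√(16378 + G(-159, -188)) + F(149, -269)) = 1/(√(16378 + 0) - 269) = 1/(√16378 - 269) = 1/(-269 + √16378)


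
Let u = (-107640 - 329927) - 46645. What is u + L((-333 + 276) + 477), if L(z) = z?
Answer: -483792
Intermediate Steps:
u = -484212 (u = -437567 - 46645 = -484212)
u + L((-333 + 276) + 477) = -484212 + ((-333 + 276) + 477) = -484212 + (-57 + 477) = -484212 + 420 = -483792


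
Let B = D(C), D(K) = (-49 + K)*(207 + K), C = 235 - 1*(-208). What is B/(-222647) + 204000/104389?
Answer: 18685965100/23241897683 ≈ 0.80398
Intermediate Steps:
C = 443 (C = 235 + 208 = 443)
B = 256100 (B = -10143 + 443**2 + 158*443 = -10143 + 196249 + 69994 = 256100)
B/(-222647) + 204000/104389 = 256100/(-222647) + 204000/104389 = 256100*(-1/222647) + 204000*(1/104389) = -256100/222647 + 204000/104389 = 18685965100/23241897683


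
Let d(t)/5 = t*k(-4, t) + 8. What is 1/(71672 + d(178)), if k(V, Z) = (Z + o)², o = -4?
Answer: 1/27017352 ≈ 3.7013e-8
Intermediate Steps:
k(V, Z) = (-4 + Z)² (k(V, Z) = (Z - 4)² = (-4 + Z)²)
d(t) = 40 + 5*t*(-4 + t)² (d(t) = 5*(t*(-4 + t)² + 8) = 5*(8 + t*(-4 + t)²) = 40 + 5*t*(-4 + t)²)
1/(71672 + d(178)) = 1/(71672 + (40 + 5*178*(-4 + 178)²)) = 1/(71672 + (40 + 5*178*174²)) = 1/(71672 + (40 + 5*178*30276)) = 1/(71672 + (40 + 26945640)) = 1/(71672 + 26945680) = 1/27017352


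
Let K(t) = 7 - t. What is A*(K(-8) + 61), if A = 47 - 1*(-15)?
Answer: 4712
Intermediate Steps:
A = 62 (A = 47 + 15 = 62)
A*(K(-8) + 61) = 62*((7 - 1*(-8)) + 61) = 62*((7 + 8) + 61) = 62*(15 + 61) = 62*76 = 4712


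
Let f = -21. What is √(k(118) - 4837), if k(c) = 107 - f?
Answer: I*√4709 ≈ 68.622*I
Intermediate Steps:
k(c) = 128 (k(c) = 107 - 1*(-21) = 107 + 21 = 128)
√(k(118) - 4837) = √(128 - 4837) = √(-4709) = I*√4709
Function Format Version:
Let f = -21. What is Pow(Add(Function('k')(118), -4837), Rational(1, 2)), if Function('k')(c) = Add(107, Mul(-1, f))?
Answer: Mul(I, Pow(4709, Rational(1, 2))) ≈ Mul(68.622, I)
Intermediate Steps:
Function('k')(c) = 128 (Function('k')(c) = Add(107, Mul(-1, -21)) = Add(107, 21) = 128)
Pow(Add(Function('k')(118), -4837), Rational(1, 2)) = Pow(Add(128, -4837), Rational(1, 2)) = Pow(-4709, Rational(1, 2)) = Mul(I, Pow(4709, Rational(1, 2)))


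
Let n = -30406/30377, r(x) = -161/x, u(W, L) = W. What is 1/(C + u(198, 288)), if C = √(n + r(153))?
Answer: 920240838/182217228739 - 3*I*√4927995551335/182217228739 ≈ 0.0050502 - 3.6548e-5*I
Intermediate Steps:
n = -30406/30377 (n = -30406*1/30377 = -30406/30377 ≈ -1.0010)
C = I*√4927995551335/1549227 (C = √(-30406/30377 - 161/153) = √(-9542815/4647681) = I*√4927995551335/1549227 ≈ 1.4329*I)
1/(C + u(198, 288)) = 1/(I*√4927995551335/1549227 + 198) = 1/(198 + I*√4927995551335/1549227)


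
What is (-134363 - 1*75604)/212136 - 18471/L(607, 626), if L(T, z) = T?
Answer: -1348604675/42922184 ≈ -31.420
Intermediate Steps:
(-134363 - 1*75604)/212136 - 18471/L(607, 626) = (-134363 - 1*75604)/212136 - 18471/607 = (-134363 - 75604)*(1/212136) - 18471*1/607 = -209967*1/212136 - 18471/607 = -69989/70712 - 18471/607 = -1348604675/42922184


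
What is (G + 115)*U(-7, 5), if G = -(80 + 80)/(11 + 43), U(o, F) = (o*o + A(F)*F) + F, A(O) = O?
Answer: 238975/27 ≈ 8850.9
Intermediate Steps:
U(o, F) = F + F² + o² (U(o, F) = (o*o + F*F) + F = (o² + F²) + F = (F² + o²) + F = F + F² + o²)
G = -80/27 (G = -160/54 = -1*80/27 = -80/27 ≈ -2.9630)
(G + 115)*U(-7, 5) = (-80/27 + 115)*(5 + 5² + (-7)²) = 3025*(5 + 25 + 49)/27 = (3025/27)*79 = 238975/27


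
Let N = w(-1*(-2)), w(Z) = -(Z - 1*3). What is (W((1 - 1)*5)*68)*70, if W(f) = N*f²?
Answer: 0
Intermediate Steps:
w(Z) = 3 - Z (w(Z) = -(Z - 3) = -(-3 + Z) = 3 - Z)
N = 1 (N = 3 - (-1)*(-2) = 3 - 1*2 = 3 - 2 = 1)
W(f) = f² (W(f) = 1*f² = f²)
(W((1 - 1)*5)*68)*70 = (((1 - 1)*5)²*68)*70 = ((0*5)²*68)*70 = (0²*68)*70 = (0*68)*70 = 0*70 = 0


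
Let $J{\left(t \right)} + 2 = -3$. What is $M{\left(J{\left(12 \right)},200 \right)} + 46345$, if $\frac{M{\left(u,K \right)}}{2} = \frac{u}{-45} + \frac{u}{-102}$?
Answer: $\frac{7090834}{153} \approx 46345.0$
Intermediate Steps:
$J{\left(t \right)} = -5$ ($J{\left(t \right)} = -2 - 3 = -5$)
$M{\left(u,K \right)} = - \frac{49 u}{765}$ ($M{\left(u,K \right)} = 2 \left(\frac{u}{-45} + \frac{u}{-102}\right) = 2 \left(u \left(- \frac{1}{45}\right) + u \left(- \frac{1}{102}\right)\right) = 2 \left(- \frac{u}{45} - \frac{u}{102}\right) = 2 \left(- \frac{49 u}{1530}\right) = - \frac{49 u}{765}$)
$M{\left(J{\left(12 \right)},200 \right)} + 46345 = \left(- \frac{49}{765}\right) \left(-5\right) + 46345 = \frac{49}{153} + 46345 = \frac{7090834}{153}$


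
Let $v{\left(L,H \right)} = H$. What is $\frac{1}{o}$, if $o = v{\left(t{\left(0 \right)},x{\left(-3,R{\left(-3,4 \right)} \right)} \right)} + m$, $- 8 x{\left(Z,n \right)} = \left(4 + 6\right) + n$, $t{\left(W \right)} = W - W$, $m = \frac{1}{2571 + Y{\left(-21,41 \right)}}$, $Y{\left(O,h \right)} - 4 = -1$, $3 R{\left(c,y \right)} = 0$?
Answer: $- \frac{5148}{6433} \approx -0.80025$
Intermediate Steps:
$R{\left(c,y \right)} = 0$ ($R{\left(c,y \right)} = \frac{1}{3} \cdot 0 = 0$)
$Y{\left(O,h \right)} = 3$ ($Y{\left(O,h \right)} = 4 - 1 = 3$)
$m = \frac{1}{2574}$ ($m = \frac{1}{2571 + 3} = \frac{1}{2574} \approx 0.0003885$)
$t{\left(W \right)} = 0$
$x{\left(Z,n \right)} = - \frac{5}{4} - \frac{n}{8}$ ($x{\left(Z,n \right)} = - \frac{\left(4 + 6\right) + n}{8} = - \frac{10 + n}{8} = - \frac{5}{4} - \frac{n}{8}$)
$o = - \frac{6433}{5148}$ ($o = \left(- \frac{5}{4} - 0\right) + \frac{1}{2574} = \left(- \frac{5}{4} + 0\right) + \frac{1}{2574} = - \frac{5}{4} + \frac{1}{2574} = - \frac{6433}{5148} \approx -1.2496$)
$\frac{1}{o} = \frac{1}{- \frac{6433}{5148}} = - \frac{5148}{6433}$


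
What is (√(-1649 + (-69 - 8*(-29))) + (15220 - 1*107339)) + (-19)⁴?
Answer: 38202 + I*√1486 ≈ 38202.0 + 38.549*I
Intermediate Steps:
(√(-1649 + (-69 - 8*(-29))) + (15220 - 1*107339)) + (-19)⁴ = (√(-1649 + (-69 + 232)) + (15220 - 107339)) + 130321 = (√(-1649 + 163) - 92119) + 130321 = (√(-1486) - 92119) + 130321 = (I*√1486 - 92119) + 130321 = (-92119 + I*√1486) + 130321 = 38202 + I*√1486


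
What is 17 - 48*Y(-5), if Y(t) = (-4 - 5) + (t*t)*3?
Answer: -3151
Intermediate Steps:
Y(t) = -9 + 3*t² (Y(t) = -9 + t²*3 = -9 + 3*t²)
17 - 48*Y(-5) = 17 - 48*(-9 + 3*(-5)²) = 17 - 48*(-9 + 3*25) = 17 - 48*(-9 + 75) = 17 - 48*66 = 17 - 3168 = -3151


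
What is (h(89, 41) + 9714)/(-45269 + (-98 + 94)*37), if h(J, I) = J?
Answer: -9803/45417 ≈ -0.21584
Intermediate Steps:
(h(89, 41) + 9714)/(-45269 + (-98 + 94)*37) = (89 + 9714)/(-45269 + (-98 + 94)*37) = 9803/(-45269 - 4*37) = 9803/(-45269 - 148) = 9803/(-45417) = 9803*(-1/45417) = -9803/45417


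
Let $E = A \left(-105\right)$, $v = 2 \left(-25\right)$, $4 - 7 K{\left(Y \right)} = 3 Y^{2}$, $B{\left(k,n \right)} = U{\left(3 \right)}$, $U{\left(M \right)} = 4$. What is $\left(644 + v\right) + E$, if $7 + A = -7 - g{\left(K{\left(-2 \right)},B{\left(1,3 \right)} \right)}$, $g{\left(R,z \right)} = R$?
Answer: $1944$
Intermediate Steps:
$B{\left(k,n \right)} = 4$
$K{\left(Y \right)} = \frac{4}{7} - \frac{3 Y^{2}}{7}$
$v = -50$
$A = - \frac{90}{7}$ ($A = -7 - \left(\frac{53}{7} - \frac{12}{7}\right) = -7 - \frac{41}{7} = - \frac{90}{7} \approx -12.857$)
$E = 1350$ ($E = \left(- \frac{90}{7}\right) \left(-105\right) = 1350$)
$\left(644 + v\right) + E = \left(644 - 50\right) + 1350 = 594 + 1350 = 1944$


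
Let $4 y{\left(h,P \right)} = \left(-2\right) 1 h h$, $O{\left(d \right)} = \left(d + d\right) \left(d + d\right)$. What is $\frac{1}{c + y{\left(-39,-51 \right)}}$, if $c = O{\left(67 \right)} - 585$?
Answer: $\frac{2}{33221} \approx 6.0203 \cdot 10^{-5}$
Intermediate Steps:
$O{\left(d \right)} = 4 d^{2}$ ($O{\left(d \right)} = 2 d 2 d = 4 d^{2}$)
$y{\left(h,P \right)} = - \frac{h^{2}}{2}$ ($y{\left(h,P \right)} = \frac{\left(-2\right) 1 h h}{4} = \frac{- 2 h h}{4} = \frac{\left(-2\right) h^{2}}{4} = - \frac{h^{2}}{2}$)
$c = 17371$ ($c = 4 \cdot 67^{2} - 585 = 4 \cdot 4489 - 585 = 17956 - 585 = 17371$)
$\frac{1}{c + y{\left(-39,-51 \right)}} = \frac{1}{17371 - \frac{\left(-39\right)^{2}}{2}} = \frac{1}{17371 - \frac{1521}{2}} = \frac{1}{\frac{33221}{2}} = \frac{2}{33221}$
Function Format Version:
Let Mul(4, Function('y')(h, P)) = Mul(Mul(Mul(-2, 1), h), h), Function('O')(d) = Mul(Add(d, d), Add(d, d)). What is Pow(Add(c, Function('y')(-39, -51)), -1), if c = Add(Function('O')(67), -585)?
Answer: Rational(2, 33221) ≈ 6.0203e-5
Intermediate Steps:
Function('O')(d) = Mul(4, Pow(d, 2)) (Function('O')(d) = Mul(Mul(2, d), Mul(2, d)) = Mul(4, Pow(d, 2)))
Function('y')(h, P) = Mul(Rational(-1, 2), Pow(h, 2)) (Function('y')(h, P) = Mul(Rational(1, 4), Mul(Mul(Mul(-2, 1), h), h)) = Mul(Rational(1, 4), Mul(Mul(-2, h), h)) = Mul(Rational(1, 4), Mul(-2, Pow(h, 2))) = Mul(Rational(-1, 2), Pow(h, 2)))
c = 17371 (c = Add(Mul(4, Pow(67, 2)), -585) = Add(Mul(4, 4489), -585) = Add(17956, -585) = 17371)
Pow(Add(c, Function('y')(-39, -51)), -1) = Pow(Add(17371, Mul(Rational(-1, 2), Pow(-39, 2))), -1) = Pow(Add(17371, Mul(Rational(-1, 2), 1521)), -1) = Pow(Add(17371, Rational(-1521, 2)), -1) = Pow(Rational(33221, 2), -1) = Rational(2, 33221)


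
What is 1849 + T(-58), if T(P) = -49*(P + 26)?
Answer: 3417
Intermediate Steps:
T(P) = -1274 - 49*P (T(P) = -49*(26 + P) = -1274 - 49*P)
1849 + T(-58) = 1849 + (-1274 - 49*(-58)) = 1849 + (-1274 + 2842) = 1849 + 1568 = 3417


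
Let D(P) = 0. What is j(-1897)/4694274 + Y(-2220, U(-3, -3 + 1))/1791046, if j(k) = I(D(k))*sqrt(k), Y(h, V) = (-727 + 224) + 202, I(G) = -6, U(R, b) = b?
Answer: -301/1791046 - I*sqrt(1897)/782379 ≈ -0.00016806 - 5.5669e-5*I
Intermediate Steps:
Y(h, V) = -301 (Y(h, V) = -503 + 202 = -301)
j(k) = -6*sqrt(k)
j(-1897)/4694274 + Y(-2220, U(-3, -3 + 1))/1791046 = -6*I*sqrt(1897)/4694274 - 301/1791046 = -6*I*sqrt(1897)*(1/4694274) - 301*1/1791046 = -6*I*sqrt(1897)*(1/4694274) - 301/1791046 = -I*sqrt(1897)/782379 - 301/1791046 = -301/1791046 - I*sqrt(1897)/782379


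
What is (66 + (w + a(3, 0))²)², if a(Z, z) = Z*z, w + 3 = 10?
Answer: 13225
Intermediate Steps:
w = 7 (w = -3 + 10 = 7)
(66 + (w + a(3, 0))²)² = (66 + (7 + 3*0)²)² = (66 + (7 + 0)²)² = (66 + 7²)² = (66 + 49)² = 115² = 13225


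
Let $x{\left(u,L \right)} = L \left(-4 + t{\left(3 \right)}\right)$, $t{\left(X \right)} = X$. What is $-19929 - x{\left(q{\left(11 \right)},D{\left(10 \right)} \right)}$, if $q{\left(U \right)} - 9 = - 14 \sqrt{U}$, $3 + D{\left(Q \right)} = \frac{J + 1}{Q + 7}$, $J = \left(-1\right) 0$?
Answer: $- \frac{338843}{17} \approx -19932.0$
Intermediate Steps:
$J = 0$
$D{\left(Q \right)} = -3 + \frac{1}{7 + Q}$ ($D{\left(Q \right)} = -3 + \frac{0 + 1}{Q + 7} = -3 + 1 \frac{1}{7 + Q} = -3 + \frac{1}{7 + Q}$)
$q{\left(U \right)} = 9 - 14 \sqrt{U}$
$x{\left(u,L \right)} = - L$ ($x{\left(u,L \right)} = L \left(-4 + 3\right) = L \left(-1\right) = - L$)
$-19929 - x{\left(q{\left(11 \right)},D{\left(10 \right)} \right)} = -19929 - - \frac{-20 - 30}{7 + 10} = -19929 - - \frac{-20 - 30}{17} = -19929 - - \frac{-50}{17} = -19929 - \left(-1\right) \left(- \frac{50}{17}\right) = -19929 - \frac{50}{17} = - \frac{338843}{17}$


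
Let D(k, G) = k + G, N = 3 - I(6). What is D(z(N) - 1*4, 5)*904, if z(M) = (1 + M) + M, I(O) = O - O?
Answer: 7232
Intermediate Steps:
I(O) = 0
N = 3 (N = 3 - 1*0 = 3 + 0 = 3)
z(M) = 1 + 2*M
D(k, G) = G + k
D(z(N) - 1*4, 5)*904 = (5 + ((1 + 2*3) - 1*4))*904 = (5 + ((1 + 6) - 4))*904 = (5 + (7 - 4))*904 = (5 + 3)*904 = 8*904 = 7232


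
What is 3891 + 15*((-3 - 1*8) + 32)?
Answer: 4206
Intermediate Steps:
3891 + 15*((-3 - 1*8) + 32) = 3891 + 15*((-3 - 8) + 32) = 3891 + 15*(-11 + 32) = 3891 + 15*21 = 3891 + 315 = 4206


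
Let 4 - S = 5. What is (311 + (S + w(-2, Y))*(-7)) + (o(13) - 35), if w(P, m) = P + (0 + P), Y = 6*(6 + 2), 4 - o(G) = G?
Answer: 302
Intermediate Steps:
S = -1 (S = 4 - 1*5 = 4 - 5 = -1)
o(G) = 4 - G
Y = 48 (Y = 6*8 = 48)
w(P, m) = 2*P (w(P, m) = P + P = 2*P)
(311 + (S + w(-2, Y))*(-7)) + (o(13) - 35) = (311 + (-1 + 2*(-2))*(-7)) + ((4 - 1*13) - 35) = (311 + (-1 - 4)*(-7)) + ((4 - 13) - 35) = (311 - 5*(-7)) + (-9 - 35) = (311 + 35) - 44 = 346 - 44 = 302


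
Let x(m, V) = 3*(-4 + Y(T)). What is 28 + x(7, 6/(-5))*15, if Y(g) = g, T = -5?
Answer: -377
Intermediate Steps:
x(m, V) = -27 (x(m, V) = 3*(-4 - 5) = 3*(-9) = -27)
28 + x(7, 6/(-5))*15 = 28 - 27*15 = 28 - 405 = -377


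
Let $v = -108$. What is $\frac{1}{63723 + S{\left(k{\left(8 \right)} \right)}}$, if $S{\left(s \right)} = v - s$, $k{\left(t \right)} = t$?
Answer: $\frac{1}{63607} \approx 1.5722 \cdot 10^{-5}$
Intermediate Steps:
$S{\left(s \right)} = -108 - s$
$\frac{1}{63723 + S{\left(k{\left(8 \right)} \right)}} = \frac{1}{63723 - 116} = \frac{1}{63607}$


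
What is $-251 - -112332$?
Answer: $112081$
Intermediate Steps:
$-251 - -112332 = -251 + 112332 = 112081$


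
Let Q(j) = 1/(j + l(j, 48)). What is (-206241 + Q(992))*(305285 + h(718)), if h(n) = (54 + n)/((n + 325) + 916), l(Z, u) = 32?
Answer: -126303510909880121/2006016 ≈ -6.2962e+10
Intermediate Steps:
h(n) = (54 + n)/(1241 + n) (h(n) = (54 + n)/((325 + n) + 916) = (54 + n)/(1241 + n))
Q(j) = 1/(32 + j) (Q(j) = 1/(j + 32) = 1/(32 + j))
(-206241 + Q(992))*(305285 + h(718)) = (-206241 + 1/(32 + 992))*(305285 + (54 + 718)/(1241 + 718)) = (-206241 + 1/1024)*(305285 + 772/1959) = (-206241 + 1/1024)*(305285 + (1/1959)*772) = -211190783*(305285 + 772/1959)/1024 = -211190783/1024*598054087/1959 = -126303510909880121/2006016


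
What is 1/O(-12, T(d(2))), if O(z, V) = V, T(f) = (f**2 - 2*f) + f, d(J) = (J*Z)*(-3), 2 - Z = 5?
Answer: 1/306 ≈ 0.0032680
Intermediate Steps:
Z = -3 (Z = 2 - 1*5 = 2 - 5 = -3)
d(J) = 9*J (d(J) = (J*(-3))*(-3) = -3*J*(-3) = 9*J)
T(f) = f**2 - f
1/O(-12, T(d(2))) = 1/((9*2)*(-1 + 9*2)) = 1/(18*(-1 + 18)) = 1/(18*17) = 1/306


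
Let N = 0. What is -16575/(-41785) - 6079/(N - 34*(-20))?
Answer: -48548003/5682760 ≈ -8.5430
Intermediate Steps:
-16575/(-41785) - 6079/(N - 34*(-20)) = -16575/(-41785) - 6079/(0 - 34*(-20)) = -16575*(-1/41785) - 6079/(0 + 680) = 3315/8357 - 6079/680 = -48548003/5682760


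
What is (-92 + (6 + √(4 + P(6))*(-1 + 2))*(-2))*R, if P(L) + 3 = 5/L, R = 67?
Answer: -6968 - 67*√66/3 ≈ -7149.4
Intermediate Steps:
P(L) = -3 + 5/L
(-92 + (6 + √(4 + P(6))*(-1 + 2))*(-2))*R = (-92 + (6 + √(4 + (-3 + 5/6))*(-1 + 2))*(-2))*67 = (-92 + (6 + √(4 + (-3 + 5*(⅙)))*1)*(-2))*67 = (-92 + (6 + √(4 + (-3 + ⅚))*1)*(-2))*67 = (-92 + (6 + √(4 - 13/6)*1)*(-2))*67 = (-92 + (6 + √(11/6)*1)*(-2))*67 = (-92 + (6 + (√66/6)*1)*(-2))*67 = (-92 + (6 + √66/6)*(-2))*67 = (-92 + (-12 - √66/3))*67 = (-104 - √66/3)*67 = -6968 - 67*√66/3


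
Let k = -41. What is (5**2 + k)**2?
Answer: 256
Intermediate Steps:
(5**2 + k)**2 = (5**2 - 41)**2 = (25 - 41)**2 = (-16)**2 = 256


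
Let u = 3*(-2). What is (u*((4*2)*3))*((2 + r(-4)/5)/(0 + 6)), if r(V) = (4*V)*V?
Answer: -1776/5 ≈ -355.20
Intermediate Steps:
u = -6
r(V) = 4*V²
(u*((4*2)*3))*((2 + r(-4)/5)/(0 + 6)) = (-6*4*2*3)*((2 + (4*(-4)²)/5)/(0 + 6)) = (-48*3)*((2 + (4*16)*(⅕))/6) = (-6*24)*((2 + 64*(⅕))*(⅙)) = -144*(2 + 64/5)/6 = -10656/(5*6) = -144*37/15 = -1776/5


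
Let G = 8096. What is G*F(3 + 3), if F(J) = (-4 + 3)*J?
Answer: -48576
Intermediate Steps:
F(J) = -J
G*F(3 + 3) = 8096*(-(3 + 3)) = 8096*(-1*6) = 8096*(-6) = -48576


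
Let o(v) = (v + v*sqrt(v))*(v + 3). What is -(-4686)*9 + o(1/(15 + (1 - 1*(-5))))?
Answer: 18598798/441 + 64*sqrt(21)/9261 ≈ 42174.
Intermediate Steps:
o(v) = (3 + v)*(v + v**(3/2)) (o(v) = (v + v**(3/2))*(3 + v) = (3 + v)*(v + v**(3/2)))
-(-4686)*9 + o(1/(15 + (1 - 1*(-5)))) = -(-4686)*9 + ((1/(15 + (1 - 1*(-5))))**2 + (1/(15 + (1 - 1*(-5))))**(5/2) + 3/(15 + (1 - 1*(-5))) + 3*(1/(15 + (1 - 1*(-5))))**(3/2)) = -213*(-198) + ((1/(15 + (1 + 5)))**2 + (1/(15 + (1 + 5)))**(5/2) + 3/(15 + (1 + 5)) + 3*(1/(15 + (1 + 5)))**(3/2)) = 42174 + ((1/(15 + 6))**2 + (1/(15 + 6))**(5/2) + 3/(15 + 6) + 3*(1/(15 + 6))**(3/2)) = 42174 + ((1/21)**2 + (1/21)**(5/2) + 3/21 + 3*(1/21)**(3/2)) = 42174 + ((1/21)**2 + (1/21)**(5/2) + 3*(1/21) + 3*(1/21)**(3/2)) = 42174 + (1/441 + sqrt(21)/9261 + 1/7 + 3*(sqrt(21)/441)) = 42174 + (1/441 + sqrt(21)/9261 + 1/7 + sqrt(21)/147) = 42174 + (64/441 + 64*sqrt(21)/9261) = 18598798/441 + 64*sqrt(21)/9261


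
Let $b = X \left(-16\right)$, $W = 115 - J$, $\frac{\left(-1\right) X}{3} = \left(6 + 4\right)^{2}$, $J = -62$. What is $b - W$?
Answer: $4623$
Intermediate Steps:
$X = -300$ ($X = - 3 \left(6 + 4\right)^{2} = - 3 \cdot 10^{2} = \left(-3\right) 100 = -300$)
$W = 177$ ($W = 115 - -62 = 115 + 62 = 177$)
$b = 4800$ ($b = \left(-300\right) \left(-16\right) = 4800$)
$b - W = 4800 - 177 = 4623$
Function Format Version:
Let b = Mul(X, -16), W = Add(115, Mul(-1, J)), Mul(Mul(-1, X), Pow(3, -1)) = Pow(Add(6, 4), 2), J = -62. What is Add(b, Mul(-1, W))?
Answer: 4623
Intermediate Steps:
X = -300 (X = Mul(-3, Pow(Add(6, 4), 2)) = Mul(-3, Pow(10, 2)) = Mul(-3, 100) = -300)
W = 177 (W = Add(115, Mul(-1, -62)) = Add(115, 62) = 177)
b = 4800 (b = Mul(-300, -16) = 4800)
Add(b, Mul(-1, W)) = Add(4800, Mul(-1, 177)) = Add(4800, -177) = 4623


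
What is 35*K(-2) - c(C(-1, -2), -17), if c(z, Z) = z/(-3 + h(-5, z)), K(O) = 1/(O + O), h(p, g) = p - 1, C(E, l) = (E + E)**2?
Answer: -299/36 ≈ -8.3056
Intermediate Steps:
C(E, l) = 4*E**2 (C(E, l) = (2*E)**2 = 4*E**2)
h(p, g) = -1 + p
K(O) = 1/(2*O)
c(z, Z) = -z/9 (c(z, Z) = z/(-3 + (-1 - 5)) = z/(-3 - 6) = z/(-9) = z*(-1/9) = -z/9)
35*K(-2) - c(C(-1, -2), -17) = 35*((1/2)/(-2)) - (-1)*4*(-1)**2/9 = 35*((1/2)*(-1/2)) - (-1)*4*1/9 = 35*(-1/4) - (-1)*4/9 = -35/4 - 1*(-4/9) = -35/4 + 4/9 = -299/36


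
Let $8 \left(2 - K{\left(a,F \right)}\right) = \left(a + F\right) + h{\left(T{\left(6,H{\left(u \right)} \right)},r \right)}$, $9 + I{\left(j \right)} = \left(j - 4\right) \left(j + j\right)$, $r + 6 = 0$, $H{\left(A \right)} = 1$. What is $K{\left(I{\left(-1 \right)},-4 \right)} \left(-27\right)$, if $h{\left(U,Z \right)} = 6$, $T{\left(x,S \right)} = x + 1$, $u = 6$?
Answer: $- \frac{351}{8} \approx -43.875$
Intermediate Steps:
$r = -6$ ($r = -6 + 0 = -6$)
$T{\left(x,S \right)} = 1 + x$
$I{\left(j \right)} = -9 + 2 j \left(-4 + j\right)$ ($I{\left(j \right)} = -9 + \left(j - 4\right) \left(j + j\right) = -9 + \left(-4 + j\right) 2 j = -9 + 2 j \left(-4 + j\right)$)
$K{\left(a,F \right)} = \frac{5}{4} - \frac{F}{8} - \frac{a}{8}$ ($K{\left(a,F \right)} = 2 - \frac{\left(a + F\right) + 6}{8} = 2 - \frac{\left(F + a\right) + 6}{8} = 2 - \frac{6 + F + a}{8} = 2 - \left(\frac{3}{4} + \frac{F}{8} + \frac{a}{8}\right) = \frac{5}{4} - \frac{F}{8} - \frac{a}{8}$)
$K{\left(I{\left(-1 \right)},-4 \right)} \left(-27\right) = \left(\frac{5}{4} - - \frac{1}{2} - \frac{-9 - -8 + 2 \left(-1\right)^{2}}{8}\right) \left(-27\right) = \left(\frac{5}{4} + \frac{1}{2} - \frac{-9 + 8 + 2 \cdot 1}{8}\right) \left(-27\right) = \left(\frac{5}{4} + \frac{1}{2} - \frac{-9 + 8 + 2}{8}\right) \left(-27\right) = \left(\frac{5}{4} + \frac{1}{2} - \frac{1}{8}\right) \left(-27\right) = \frac{13}{8} \left(-27\right) = - \frac{351}{8}$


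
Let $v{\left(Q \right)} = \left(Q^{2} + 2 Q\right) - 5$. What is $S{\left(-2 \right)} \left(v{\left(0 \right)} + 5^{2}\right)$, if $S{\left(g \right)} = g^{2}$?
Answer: $80$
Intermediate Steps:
$v{\left(Q \right)} = -5 + Q^{2} + 2 Q$
$S{\left(-2 \right)} \left(v{\left(0 \right)} + 5^{2}\right) = \left(-2\right)^{2} \left(\left(-5 + 0^{2} + 2 \cdot 0\right) + 5^{2}\right) = 4 \left(\left(-5 + 0 + 0\right) + 25\right) = 4 \left(-5 + 25\right) = 4 \cdot 20 = 80$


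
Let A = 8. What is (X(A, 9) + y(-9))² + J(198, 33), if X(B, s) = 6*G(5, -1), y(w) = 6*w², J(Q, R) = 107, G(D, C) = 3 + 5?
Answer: 285263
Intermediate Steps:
G(D, C) = 8
X(B, s) = 48 (X(B, s) = 6*8 = 48)
(X(A, 9) + y(-9))² + J(198, 33) = (48 + 6*(-9)²)² + 107 = (48 + 6*81)² + 107 = (48 + 486)² + 107 = 534² + 107 = 285156 + 107 = 285263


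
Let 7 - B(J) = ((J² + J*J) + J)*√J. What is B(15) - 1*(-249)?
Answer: 256 - 465*√15 ≈ -1544.9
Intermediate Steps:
B(J) = 7 - √J*(J + 2*J²) (B(J) = 7 - ((J² + J*J) + J)*√J = 7 - ((J² + J²) + J)*√J = 7 - (2*J² + J)*√J = 7 - (J + 2*J²)*√J = 7 - √J*(J + 2*J²))
B(15) - 1*(-249) = (7 - 15^(3/2) - 450*√15) - 1*(-249) = (7 - 15*√15 - 450*√15) + 249 = (7 - 465*√15) + 249 = 256 - 465*√15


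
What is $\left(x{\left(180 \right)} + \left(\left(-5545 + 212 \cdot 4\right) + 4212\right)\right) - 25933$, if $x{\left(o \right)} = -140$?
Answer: $-26558$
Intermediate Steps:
$\left(x{\left(180 \right)} + \left(\left(-5545 + 212 \cdot 4\right) + 4212\right)\right) - 25933 = \left(-140 + \left(\left(-5545 + 212 \cdot 4\right) + 4212\right)\right) - 25933 = \left(-140 + \left(\left(-5545 + 848\right) + 4212\right)\right) - 25933 = \left(-140 + \left(-4697 + 4212\right)\right) - 25933 = \left(-140 - 485\right) - 25933 = -625 - 25933 = -26558$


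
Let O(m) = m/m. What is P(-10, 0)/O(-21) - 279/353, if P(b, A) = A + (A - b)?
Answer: 3251/353 ≈ 9.2096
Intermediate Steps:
O(m) = 1
P(b, A) = -b + 2*A
P(-10, 0)/O(-21) - 279/353 = (-1*(-10) + 2*0)/1 - 279/353 = (10 + 0)*1 - 279*1/353 = 10*1 - 279/353 = 10 - 279/353 = 3251/353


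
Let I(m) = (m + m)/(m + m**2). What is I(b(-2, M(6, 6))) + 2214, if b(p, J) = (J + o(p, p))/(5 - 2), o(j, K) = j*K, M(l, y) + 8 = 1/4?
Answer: 2206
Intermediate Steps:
M(l, y) = -31/4 (M(l, y) = -8 + 1/4 = -31/4)
o(j, K) = K*j
b(p, J) = J/3 + p**2/3 (b(p, J) = (J + p*p)/(5 - 2) = (J + p**2)/3 = (J + p**2)*(1/3) = J/3 + p**2/3)
I(m) = 2*m/(m + m**2) (I(m) = (2*m)/(m + m**2) = 2*m/(m + m**2))
I(b(-2, M(6, 6))) + 2214 = 2/(1 + ((1/3)*(-31/4) + (1/3)*(-2)**2)) + 2214 = 2/(1 + (-31/12 + (1/3)*4)) + 2214 = 2/(1 + (-31/12 + 4/3)) + 2214 = 2/(1 - 5/4) + 2214 = 2/(-1/4) + 2214 = 2*(-4) + 2214 = -8 + 2214 = 2206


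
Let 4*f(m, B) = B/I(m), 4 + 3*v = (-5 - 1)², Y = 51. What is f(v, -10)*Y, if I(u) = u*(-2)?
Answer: 765/128 ≈ 5.9766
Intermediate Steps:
I(u) = -2*u
v = 32/3 (v = -4/3 + (-5 - 1)²/3 = -4/3 + (⅓)*(-6)² = -4/3 + (⅓)*36 = -4/3 + 12 = 32/3 ≈ 10.667)
f(m, B) = -B/(8*m) (f(m, B) = (B/((-2*m)))/4 = (B*(-1/(2*m)))/4 = (-B/(2*m))/4 = -B/(8*m))
f(v, -10)*Y = -⅛*(-10)/32/3*51 = -⅛*(-10)*3/32*51 = (15/128)*51 = 765/128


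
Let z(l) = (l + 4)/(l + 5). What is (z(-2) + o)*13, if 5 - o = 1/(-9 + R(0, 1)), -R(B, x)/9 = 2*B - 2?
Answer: 650/9 ≈ 72.222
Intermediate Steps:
R(B, x) = 18 - 18*B (R(B, x) = -9*(2*B - 2) = -9*(-2 + 2*B) = 18 - 18*B)
z(l) = (4 + l)/(5 + l)
o = 44/9 (o = 5 - 1/(-9 + (18 - 18*0)) = 5 - 1/(-9 + (18 + 0)) = 5 - 1/(-9 + 18) = 5 - 1/9 = 5 - 1*⅑ = 5 - ⅑ = 44/9 ≈ 4.8889)
(z(-2) + o)*13 = ((4 - 2)/(5 - 2) + 44/9)*13 = (2/3 + 44/9)*13 = ((⅓)*2 + 44/9)*13 = (⅔ + 44/9)*13 = (50/9)*13 = 650/9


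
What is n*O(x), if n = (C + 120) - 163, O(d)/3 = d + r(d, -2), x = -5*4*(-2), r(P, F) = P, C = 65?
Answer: 5280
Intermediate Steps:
x = 40 (x = -20*(-2) = 40)
O(d) = 6*d (O(d) = 3*(d + d) = 3*(2*d) = 6*d)
n = 22 (n = (65 + 120) - 163 = 185 - 163 = 22)
n*O(x) = 22*(6*40) = 22*240 = 5280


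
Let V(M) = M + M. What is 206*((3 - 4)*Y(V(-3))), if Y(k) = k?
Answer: 1236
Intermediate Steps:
V(M) = 2*M
206*((3 - 4)*Y(V(-3))) = 206*((3 - 4)*(2*(-3))) = 206*(-1*(-6)) = 206*6 = 1236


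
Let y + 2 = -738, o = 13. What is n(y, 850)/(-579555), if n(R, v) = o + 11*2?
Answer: -7/115911 ≈ -6.0391e-5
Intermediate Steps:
y = -740 (y = -2 - 738 = -740)
n(R, v) = 35 (n(R, v) = 13 + 11*2 = 13 + 22 = 35)
n(y, 850)/(-579555) = 35/(-579555) = 35*(-1/579555) = -7/115911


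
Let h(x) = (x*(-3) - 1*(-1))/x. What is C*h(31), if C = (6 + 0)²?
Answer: -3312/31 ≈ -106.84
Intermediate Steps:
h(x) = (1 - 3*x)/x (h(x) = (-3*x + 1)/x = (1 - 3*x)/x)
C = 36 (C = 6² = 36)
C*h(31) = 36*(-3 + 1/31) = 36*(-92/31) = -3312/31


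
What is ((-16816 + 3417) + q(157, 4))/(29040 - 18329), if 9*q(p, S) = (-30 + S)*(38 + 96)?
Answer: -124075/96399 ≈ -1.2871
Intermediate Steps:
q(p, S) = -1340/3 + 134*S/9 (q(p, S) = ((-30 + S)*(38 + 96))/9 = ((-30 + S)*134)/9 = (-4020 + 134*S)/9 = -1340/3 + 134*S/9)
((-16816 + 3417) + q(157, 4))/(29040 - 18329) = ((-16816 + 3417) + (-1340/3 + (134/9)*4))/(29040 - 18329) = (-13399 + (-1340/3 + 536/9))/10711 = (-13399 - 3484/9)*(1/10711) = -124075/9*1/10711 = -124075/96399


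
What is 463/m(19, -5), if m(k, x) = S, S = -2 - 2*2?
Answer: -463/6 ≈ -77.167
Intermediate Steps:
S = -6 (S = -2 - 4 = -6)
m(k, x) = -6
463/m(19, -5) = 463/(-6) = 463*(-⅙) = -463/6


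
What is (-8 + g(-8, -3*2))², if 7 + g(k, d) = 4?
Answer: 121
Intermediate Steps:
g(k, d) = -3 (g(k, d) = -7 + 4 = -3)
(-8 + g(-8, -3*2))² = (-8 - 3)² = (-11)² = 121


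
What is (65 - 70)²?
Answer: 25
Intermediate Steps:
(65 - 70)² = (-5)² = 25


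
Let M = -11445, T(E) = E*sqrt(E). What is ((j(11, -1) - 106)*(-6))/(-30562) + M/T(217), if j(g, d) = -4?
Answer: -330/15281 - 1635*sqrt(217)/6727 ≈ -3.6020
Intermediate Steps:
T(E) = E**(3/2)
((j(11, -1) - 106)*(-6))/(-30562) + M/T(217) = ((-4 - 106)*(-6))/(-30562) - 11445*sqrt(217)/47089 = -110*(-6)*(-1/30562) - 11445*sqrt(217)/47089 = 660*(-1/30562) - 1635*sqrt(217)/6727 = -330/15281 - 1635*sqrt(217)/6727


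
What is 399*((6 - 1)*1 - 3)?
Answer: 798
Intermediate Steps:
399*((6 - 1)*1 - 3) = 399*(5*1 - 3) = 399*(5 - 3) = 399*2 = 798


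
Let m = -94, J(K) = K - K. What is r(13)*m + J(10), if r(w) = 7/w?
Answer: -658/13 ≈ -50.615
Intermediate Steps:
J(K) = 0
r(13)*m + J(10) = (7/13)*(-94) + 0 = -658/13 + 0 = -658/13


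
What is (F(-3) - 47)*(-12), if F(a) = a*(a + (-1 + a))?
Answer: 312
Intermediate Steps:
F(a) = a*(-1 + 2*a)
(F(-3) - 47)*(-12) = (-3*(-1 + 2*(-3)) - 47)*(-12) = (-3*(-1 - 6) - 47)*(-12) = (-3*(-7) - 47)*(-12) = (21 - 47)*(-12) = -26*(-12) = 312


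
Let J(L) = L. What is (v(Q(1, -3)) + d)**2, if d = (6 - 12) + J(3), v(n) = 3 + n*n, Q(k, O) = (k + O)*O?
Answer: 1296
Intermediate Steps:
Q(k, O) = O*(O + k) (Q(k, O) = (O + k)*O = O*(O + k))
v(n) = 3 + n**2
d = -3 (d = (6 - 12) + 3 = -6 + 3 = -3)
(v(Q(1, -3)) + d)**2 = ((3 + (-3*(-3 + 1))**2) - 3)**2 = ((3 + (-3*(-2))**2) - 3)**2 = ((3 + 6**2) - 3)**2 = ((3 + 36) - 3)**2 = (39 - 3)**2 = 36**2 = 1296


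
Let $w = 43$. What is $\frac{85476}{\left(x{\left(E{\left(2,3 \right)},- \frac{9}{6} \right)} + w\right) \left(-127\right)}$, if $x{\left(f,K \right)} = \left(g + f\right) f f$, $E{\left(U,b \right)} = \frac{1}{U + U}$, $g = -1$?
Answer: $- \frac{5470464}{349123} \approx -15.669$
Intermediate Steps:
$E{\left(U,b \right)} = \frac{1}{2 U}$
$x{\left(f,K \right)} = f^{2} \left(-1 + f\right)$ ($x{\left(f,K \right)} = \left(-1 + f\right) f f = f \left(-1 + f\right) f = f^{2} \left(-1 + f\right)$)
$\frac{85476}{\left(x{\left(E{\left(2,3 \right)},- \frac{9}{6} \right)} + w\right) \left(-127\right)} = \frac{85476}{\left(\left(\frac{1}{2 \cdot 2}\right)^{2} \left(-1 + \frac{1}{2 \cdot 2}\right) + 43\right) \left(-127\right)} = \frac{85476}{\left(\left(\frac{1}{2} \cdot \frac{1}{2}\right)^{2} \left(-1 + \frac{1}{2} \cdot \frac{1}{2}\right) + 43\right) \left(-127\right)} = \frac{85476}{\left(\frac{-1 + \frac{1}{4}}{16} + 43\right) \left(-127\right)} = \frac{85476}{\left(\frac{1}{16} \left(- \frac{3}{4}\right) + 43\right) \left(-127\right)} = \frac{85476}{\left(- \frac{3}{64} + 43\right) \left(-127\right)} = \frac{85476}{\frac{2749}{64} \left(-127\right)} = \frac{85476}{- \frac{349123}{64}} = 85476 \left(- \frac{64}{349123}\right) = - \frac{5470464}{349123}$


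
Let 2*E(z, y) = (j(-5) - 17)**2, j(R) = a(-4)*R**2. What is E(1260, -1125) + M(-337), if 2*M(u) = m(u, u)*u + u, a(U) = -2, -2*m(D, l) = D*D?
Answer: 38281057/4 ≈ 9.5703e+6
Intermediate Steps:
m(D, l) = -D**2/2 (m(D, l) = -D*D/2 = -D**2/2)
j(R) = -2*R**2
E(z, y) = 4489/2 (E(z, y) = (-2*(-5)**2 - 17)**2/2 = (-2*25 - 17)**2/2 = (-50 - 17)**2/2 = (1/2)*(-67)**2 = (1/2)*4489 = 4489/2)
M(u) = u/2 - u**3/4 (M(u) = ((-u**2/2)*u + u)/2 = (-u**3/2 + u)/2 = (u - u**3/2)/2 = u/2 - u**3/4)
E(1260, -1125) + M(-337) = 4489/2 + (1/4)*(-337)*(2 - 1*(-337)**2) = 4489/2 + (1/4)*(-337)*(2 - 1*113569) = 4489/2 + (1/4)*(-337)*(2 - 113569) = 4489/2 + (1/4)*(-337)*(-113567) = 4489/2 + 38272079/4 = 38281057/4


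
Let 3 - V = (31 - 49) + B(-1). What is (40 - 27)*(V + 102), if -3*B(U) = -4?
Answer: 4745/3 ≈ 1581.7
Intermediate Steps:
B(U) = 4/3 (B(U) = -⅓*(-4) = 4/3)
V = 59/3 (V = 3 - ((31 - 49) + 4/3) = 3 - (-18 + 4/3) = 3 - 1*(-50/3) = 3 + 50/3 = 59/3 ≈ 19.667)
(40 - 27)*(V + 102) = (40 - 27)*(59/3 + 102) = 13*(365/3) = 4745/3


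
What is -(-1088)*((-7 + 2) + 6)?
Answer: 1088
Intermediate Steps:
-(-1088)*((-7 + 2) + 6) = -(-1088)*(-5 + 6) = -(-1088) = -68*(-16) = 1088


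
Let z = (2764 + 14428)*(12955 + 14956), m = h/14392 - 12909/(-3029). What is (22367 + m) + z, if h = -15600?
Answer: 201144948235650/419167 ≈ 4.7987e+8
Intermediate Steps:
m = 1332057/419167 (m = -15600/14392 - 12909/(-3029) = -15600*1/14392 - 12909*(-1/3029) = -1950/1799 + 993/233 = 1332057/419167 ≈ 3.1779)
z = 479845912 (z = 17192*27911 = 479845912)
(22367 + m) + z = (22367 + 1332057/419167) + 479845912 = 9376840346/419167 + 479845912 = 201144948235650/419167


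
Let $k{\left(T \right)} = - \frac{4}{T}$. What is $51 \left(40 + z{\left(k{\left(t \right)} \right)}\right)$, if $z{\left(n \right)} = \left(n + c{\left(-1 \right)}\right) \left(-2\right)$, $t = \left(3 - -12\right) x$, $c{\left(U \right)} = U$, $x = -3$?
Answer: $\frac{31994}{15} \approx 2132.9$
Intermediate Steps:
$t = -45$ ($t = \left(3 - -12\right) \left(-3\right) = \left(3 + 12\right) \left(-3\right) = 15 \left(-3\right) = -45$)
$z{\left(n \right)} = 2 - 2 n$ ($z{\left(n \right)} = \left(n - 1\right) \left(-2\right) = \left(-1 + n\right) \left(-2\right) = 2 - 2 n$)
$51 \left(40 + z{\left(k{\left(t \right)} \right)}\right) = 51 \left(40 + \left(2 - 2 \left(- \frac{4}{-45}\right)\right)\right) = 51 \left(40 + \left(2 - 2 \left(\left(-4\right) \left(- \frac{1}{45}\right)\right)\right)\right) = 51 \left(40 + \left(2 - \frac{8}{45}\right)\right) = 51 \left(40 + \frac{82}{45}\right) = 51 \cdot \frac{1882}{45} = \frac{31994}{15}$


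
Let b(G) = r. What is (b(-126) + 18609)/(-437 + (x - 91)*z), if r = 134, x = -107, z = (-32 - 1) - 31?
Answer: 18743/12235 ≈ 1.5319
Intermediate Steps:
z = -64 (z = -33 - 31 = -64)
b(G) = 134
(b(-126) + 18609)/(-437 + (x - 91)*z) = (134 + 18609)/(-437 + (-107 - 91)*(-64)) = 18743/(-437 - 198*(-64)) = 18743/(-437 + 12672) = 18743/12235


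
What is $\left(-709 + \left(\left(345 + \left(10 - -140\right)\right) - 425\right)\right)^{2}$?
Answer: $408321$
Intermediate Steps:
$\left(-709 + \left(\left(345 + \left(10 - -140\right)\right) - 425\right)\right)^{2} = \left(-709 + \left(\left(345 + \left(10 + 140\right)\right) - 425\right)\right)^{2} = \left(-709 + \left(\left(345 + 150\right) - 425\right)\right)^{2} = \left(-709 + \left(495 - 425\right)\right)^{2} = \left(-709 + 70\right)^{2} = \left(-639\right)^{2} = 408321$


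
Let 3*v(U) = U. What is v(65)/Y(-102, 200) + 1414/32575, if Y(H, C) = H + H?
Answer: -1252007/19935900 ≈ -0.062802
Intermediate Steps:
v(U) = U/3
Y(H, C) = 2*H
v(65)/Y(-102, 200) + 1414/32575 = ((⅓)*65)/((2*(-102))) + 1414/32575 = (65/3)/(-204) + 1414*(1/32575) = (65/3)*(-1/204) + 1414/32575 = -65/612 + 1414/32575 = -1252007/19935900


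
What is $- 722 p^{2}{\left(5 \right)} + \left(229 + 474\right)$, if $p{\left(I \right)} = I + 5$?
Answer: $-71497$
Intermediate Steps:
$p{\left(I \right)} = 5 + I$
$- 722 p^{2}{\left(5 \right)} + \left(229 + 474\right) = - 722 \left(5 + 5\right)^{2} + \left(229 + 474\right) = - 722 \cdot 10^{2} + 703 = \left(-722\right) 100 + 703 = -72200 + 703 = -71497$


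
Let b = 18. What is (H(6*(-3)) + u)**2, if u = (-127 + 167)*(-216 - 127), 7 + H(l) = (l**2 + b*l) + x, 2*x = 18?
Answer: 188183524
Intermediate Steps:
x = 9 (x = (1/2)*18 = 9)
H(l) = 2 + l**2 + 18*l (H(l) = -7 + ((l**2 + 18*l) + 9) = -7 + (9 + l**2 + 18*l) = 2 + l**2 + 18*l)
u = -13720 (u = 40*(-343) = -13720)
(H(6*(-3)) + u)**2 = ((2 + (6*(-3))**2 + 18*(6*(-3))) - 13720)**2 = ((2 + (-18)**2 + 18*(-18)) - 13720)**2 = ((2 + 324 - 324) - 13720)**2 = (2 - 13720)**2 = (-13718)**2 = 188183524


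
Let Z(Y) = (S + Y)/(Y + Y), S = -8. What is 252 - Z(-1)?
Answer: 495/2 ≈ 247.50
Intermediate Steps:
Z(Y) = (-8 + Y)/(2*Y) (Z(Y) = (-8 + Y)/(Y + Y) = (-8 + Y)/((2*Y)) = (-8 + Y)*(1/(2*Y)) = (-8 + Y)/(2*Y))
252 - Z(-1) = 252 - (-8 - 1)/(2*(-1)) = 252 - (-1)*(-9)/2 = 252 - 1*9/2 = 252 - 9/2 = 495/2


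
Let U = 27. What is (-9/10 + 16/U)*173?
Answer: -14359/270 ≈ -53.181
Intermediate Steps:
(-9/10 + 16/U)*173 = (-9/10 + 16/27)*173 = -83/270*173 = -14359/270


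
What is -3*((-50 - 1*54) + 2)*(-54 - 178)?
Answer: -70992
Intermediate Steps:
-3*((-50 - 1*54) + 2)*(-54 - 178) = -3*((-50 - 54) + 2)*(-232) = -3*(-104 + 2)*(-232) = -(-306)*(-232) = -3*23664 = -70992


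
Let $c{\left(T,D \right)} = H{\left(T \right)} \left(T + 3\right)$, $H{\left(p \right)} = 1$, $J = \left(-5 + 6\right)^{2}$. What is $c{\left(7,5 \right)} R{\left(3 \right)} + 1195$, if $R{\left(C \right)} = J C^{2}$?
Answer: $1285$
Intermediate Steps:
$J = 1$ ($J = 1^{2} = 1$)
$c{\left(T,D \right)} = 3 + T$ ($c{\left(T,D \right)} = 1 \left(T + 3\right) = 1 \left(3 + T\right) = 3 + T$)
$R{\left(C \right)} = C^{2}$ ($R{\left(C \right)} = 1 C^{2} = C^{2}$)
$c{\left(7,5 \right)} R{\left(3 \right)} + 1195 = \left(3 + 7\right) 3^{2} + 1195 = 10 \cdot 9 + 1195 = 90 + 1195 = 1285$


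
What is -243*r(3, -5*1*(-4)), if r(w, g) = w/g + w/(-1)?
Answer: 13851/20 ≈ 692.55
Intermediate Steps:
r(w, g) = -w + w/g (r(w, g) = w/g + w*(-1) = w/g - w = -w + w/g)
-243*r(3, -5*1*(-4)) = -243*(-1*3 + 3/((-5*1*(-4)))) = -243*(-3 + 3/((-5*(-4)))) = -243*(-3 + 3/20) = -243*(-57/20) = 13851/20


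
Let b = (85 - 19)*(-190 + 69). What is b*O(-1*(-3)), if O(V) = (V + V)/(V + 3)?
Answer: -7986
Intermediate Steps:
O(V) = 2*V/(3 + V) (O(V) = (2*V)/(3 + V) = 2*V/(3 + V))
b = -7986 (b = 66*(-121) = -7986)
b*O(-1*(-3)) = -15972*(-1*(-3))/(3 - 1*(-3)) = -15972*3/(3 + 3) = -15972*3/6 = -7986*1 = -7986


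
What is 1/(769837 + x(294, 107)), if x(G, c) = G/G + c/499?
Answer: 499/384149269 ≈ 1.2990e-6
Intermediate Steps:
x(G, c) = 1 + c/499 (x(G, c) = 1 + c*(1/499) = 1 + c/499)
1/(769837 + x(294, 107)) = 1/(769837 + (1 + (1/499)*107)) = 1/(769837 + (1 + 107/499)) = 1/(769837 + 606/499) = 1/(384149269/499) = 499/384149269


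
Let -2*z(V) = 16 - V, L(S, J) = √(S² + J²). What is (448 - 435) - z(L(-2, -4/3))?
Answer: 21 - √13/3 ≈ 19.798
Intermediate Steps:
L(S, J) = √(J² + S²)
z(V) = -8 + V/2 (z(V) = -(16 - V)/2 = -8 + V/2)
(448 - 435) - z(L(-2, -4/3)) = (448 - 435) - (-8 + √((-4/3)² + (-2)²)/2) = 13 - (-8 + √((-4*⅓)² + 4)/2) = 13 - (-8 + √((-4/3)² + 4)/2) = 13 - (-8 + √(16/9 + 4)/2) = 13 - (-8 + √(52/9)/2) = 13 - (-8 + (2*√13/3)/2) = 13 - (-8 + √13/3) = 13 + (8 - √13/3) = 21 - √13/3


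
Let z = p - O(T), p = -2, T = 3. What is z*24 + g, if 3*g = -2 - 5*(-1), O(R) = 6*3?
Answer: -479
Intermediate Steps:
O(R) = 18
g = 1 (g = (-2 - 5*(-1))/3 = (-2 + 5)/3 = (⅓)*3 = 1)
z = -20 (z = -2 - 1*18 = -2 - 18 = -20)
z*24 + g = -20*24 + 1 = -480 + 1 = -479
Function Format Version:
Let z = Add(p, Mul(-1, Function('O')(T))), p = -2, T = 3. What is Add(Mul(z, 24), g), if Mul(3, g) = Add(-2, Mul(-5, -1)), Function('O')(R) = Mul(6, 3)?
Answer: -479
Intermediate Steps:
Function('O')(R) = 18
g = 1 (g = Mul(Rational(1, 3), Add(-2, Mul(-5, -1))) = Mul(Rational(1, 3), Add(-2, 5)) = Mul(Rational(1, 3), 3) = 1)
z = -20 (z = Add(-2, Mul(-1, 18)) = Add(-2, -18) = -20)
Add(Mul(z, 24), g) = Add(Mul(-20, 24), 1) = Add(-480, 1) = -479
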